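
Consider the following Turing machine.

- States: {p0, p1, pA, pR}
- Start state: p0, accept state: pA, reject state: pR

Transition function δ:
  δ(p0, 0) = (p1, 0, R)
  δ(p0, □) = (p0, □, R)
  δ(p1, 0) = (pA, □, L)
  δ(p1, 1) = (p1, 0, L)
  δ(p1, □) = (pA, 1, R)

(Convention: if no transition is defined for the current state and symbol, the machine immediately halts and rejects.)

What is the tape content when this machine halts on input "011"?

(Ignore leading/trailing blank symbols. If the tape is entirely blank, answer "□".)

Execution trace:
Initial: [p0]011
Step 1: δ(p0, 0) = (p1, 0, R) → 0[p1]11
Step 2: δ(p1, 1) = (p1, 0, L) → [p1]001
Step 3: δ(p1, 0) = (pA, □, L) → [pA]□□01

The machine reaches the accept state pA and halts.

Final tape (ignoring leading/trailing blanks): 01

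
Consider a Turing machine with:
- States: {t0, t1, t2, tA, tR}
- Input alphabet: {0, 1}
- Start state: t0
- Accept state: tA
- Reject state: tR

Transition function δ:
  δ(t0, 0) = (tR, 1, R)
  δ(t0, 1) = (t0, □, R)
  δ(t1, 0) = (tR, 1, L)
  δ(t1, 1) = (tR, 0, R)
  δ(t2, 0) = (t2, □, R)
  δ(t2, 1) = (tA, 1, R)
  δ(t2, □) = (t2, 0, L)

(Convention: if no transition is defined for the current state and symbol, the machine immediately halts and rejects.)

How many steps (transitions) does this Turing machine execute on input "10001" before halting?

Execution trace:
Initial: [t0]10001
Step 1: δ(t0, 1) = (t0, □, R) → □[t0]0001
Step 2: δ(t0, 0) = (tR, 1, R) → □1[tR]001

The machine reaches the reject state tR and halts.

The machine executed 2 steps before halting.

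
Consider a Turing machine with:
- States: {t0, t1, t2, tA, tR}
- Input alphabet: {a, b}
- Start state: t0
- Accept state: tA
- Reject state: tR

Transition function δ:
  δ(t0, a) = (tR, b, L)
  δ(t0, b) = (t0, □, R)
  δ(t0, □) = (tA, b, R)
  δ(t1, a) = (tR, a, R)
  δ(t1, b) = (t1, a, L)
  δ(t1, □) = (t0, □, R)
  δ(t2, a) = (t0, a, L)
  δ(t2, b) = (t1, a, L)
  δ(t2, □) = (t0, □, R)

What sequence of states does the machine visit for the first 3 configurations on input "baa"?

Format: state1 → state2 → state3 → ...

Execution trace:
Initial: [t0]baa
Step 1: δ(t0, b) = (t0, □, R) → □[t0]aa
Step 2: δ(t0, a) = (tR, b, L) → [tR]□ba

The machine reaches the reject state tR and halts.

State sequence: t0 → t0 → tR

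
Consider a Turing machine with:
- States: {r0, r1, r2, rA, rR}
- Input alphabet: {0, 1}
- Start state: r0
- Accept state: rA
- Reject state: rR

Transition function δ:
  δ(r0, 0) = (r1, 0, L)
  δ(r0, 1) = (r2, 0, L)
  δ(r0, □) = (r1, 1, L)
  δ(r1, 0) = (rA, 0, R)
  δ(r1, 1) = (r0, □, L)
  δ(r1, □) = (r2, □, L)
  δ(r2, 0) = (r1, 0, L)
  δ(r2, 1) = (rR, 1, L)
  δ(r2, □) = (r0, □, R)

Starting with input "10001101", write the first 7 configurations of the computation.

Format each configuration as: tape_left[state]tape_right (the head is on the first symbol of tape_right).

Transitions applied:
Step 1: δ(r0, 1) = (r2, 0, L)
Step 2: δ(r2, □) = (r0, □, R)
Step 3: δ(r0, 0) = (r1, 0, L)
Step 4: δ(r1, □) = (r2, □, L)
Step 5: δ(r2, □) = (r0, □, R)
Step 6: δ(r0, □) = (r1, 1, L)

The first 7 configurations are:
[r0]10001101 ⊢ [r2]□00001101 ⊢ □[r0]00001101 ⊢ [r1]□00001101 ⊢ [r2]□□00001101 ⊢ □[r0]□00001101 ⊢ [r1]□100001101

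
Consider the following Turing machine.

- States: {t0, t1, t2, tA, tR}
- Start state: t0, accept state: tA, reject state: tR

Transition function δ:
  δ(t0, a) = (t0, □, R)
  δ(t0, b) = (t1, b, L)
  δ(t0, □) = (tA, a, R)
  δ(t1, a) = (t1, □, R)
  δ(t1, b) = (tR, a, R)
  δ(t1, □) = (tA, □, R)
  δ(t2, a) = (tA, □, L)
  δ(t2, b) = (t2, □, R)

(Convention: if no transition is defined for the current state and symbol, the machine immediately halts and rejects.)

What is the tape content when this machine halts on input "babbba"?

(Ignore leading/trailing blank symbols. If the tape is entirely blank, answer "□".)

Execution trace:
Initial: [t0]babbba
Step 1: δ(t0, b) = (t1, b, L) → [t1]□babbba
Step 2: δ(t1, □) = (tA, □, R) → □[tA]babbba

The machine reaches the accept state tA and halts.

Final tape (ignoring leading/trailing blanks): babbba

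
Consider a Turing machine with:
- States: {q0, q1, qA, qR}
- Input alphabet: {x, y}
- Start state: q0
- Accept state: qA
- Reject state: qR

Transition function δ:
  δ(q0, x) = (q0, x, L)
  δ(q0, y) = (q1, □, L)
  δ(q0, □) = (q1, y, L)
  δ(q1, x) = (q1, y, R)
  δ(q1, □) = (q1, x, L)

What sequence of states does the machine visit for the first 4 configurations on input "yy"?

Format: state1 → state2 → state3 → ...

Execution trace:
Initial: [q0]yy
Step 1: δ(q0, y) = (q1, □, L) → [q1]□□y
Step 2: δ(q1, □) = (q1, x, L) → [q1]□x□y
Step 3: δ(q1, □) = (q1, x, L) → [q1]□xx□y

State sequence: q0 → q1 → q1 → q1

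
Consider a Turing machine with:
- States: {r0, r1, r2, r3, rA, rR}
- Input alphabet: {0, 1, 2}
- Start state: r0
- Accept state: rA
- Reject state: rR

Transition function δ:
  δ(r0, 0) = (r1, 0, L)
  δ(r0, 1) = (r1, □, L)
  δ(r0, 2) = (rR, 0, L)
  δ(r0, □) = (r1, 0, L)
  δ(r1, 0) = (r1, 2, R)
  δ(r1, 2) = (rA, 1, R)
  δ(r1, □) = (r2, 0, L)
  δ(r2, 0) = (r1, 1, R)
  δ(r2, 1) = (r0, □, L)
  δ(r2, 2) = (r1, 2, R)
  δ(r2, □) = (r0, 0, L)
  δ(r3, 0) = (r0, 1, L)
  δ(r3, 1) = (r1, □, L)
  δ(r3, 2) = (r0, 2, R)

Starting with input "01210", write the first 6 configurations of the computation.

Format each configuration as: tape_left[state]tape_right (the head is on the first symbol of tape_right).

Transitions applied:
Step 1: δ(r0, 0) = (r1, 0, L)
Step 2: δ(r1, □) = (r2, 0, L)
Step 3: δ(r2, □) = (r0, 0, L)
Step 4: δ(r0, □) = (r1, 0, L)
Step 5: δ(r1, □) = (r2, 0, L)

The first 6 configurations are:
[r0]01210 ⊢ [r1]□01210 ⊢ [r2]□001210 ⊢ [r0]□0001210 ⊢ [r1]□00001210 ⊢ [r2]□000001210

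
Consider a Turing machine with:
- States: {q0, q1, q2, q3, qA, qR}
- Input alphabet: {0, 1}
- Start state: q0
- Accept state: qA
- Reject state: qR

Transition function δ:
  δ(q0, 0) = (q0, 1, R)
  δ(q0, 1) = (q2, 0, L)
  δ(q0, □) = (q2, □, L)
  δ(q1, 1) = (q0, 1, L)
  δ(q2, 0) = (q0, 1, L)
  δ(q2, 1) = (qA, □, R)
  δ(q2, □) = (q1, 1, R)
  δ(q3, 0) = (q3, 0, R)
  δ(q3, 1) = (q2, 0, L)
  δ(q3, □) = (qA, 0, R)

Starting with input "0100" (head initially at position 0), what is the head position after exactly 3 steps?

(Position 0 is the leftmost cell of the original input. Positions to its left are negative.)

Execution trace (head position shown):
Step 0: [q0]0100  (head at position 0)
Step 1: move right → 1[q0]100  (head at position 1)
Step 2: move left → [q2]1000  (head at position 0)
Step 3: move right → □[qA]000  (head at position 1)

After 3 steps, the head is at position 1.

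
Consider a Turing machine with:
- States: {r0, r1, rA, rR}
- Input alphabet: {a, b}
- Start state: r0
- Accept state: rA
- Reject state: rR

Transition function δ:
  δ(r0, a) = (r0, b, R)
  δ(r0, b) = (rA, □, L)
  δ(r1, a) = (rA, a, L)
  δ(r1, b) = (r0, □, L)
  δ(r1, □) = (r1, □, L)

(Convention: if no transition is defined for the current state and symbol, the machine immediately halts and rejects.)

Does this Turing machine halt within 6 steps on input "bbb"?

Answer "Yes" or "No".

Execution trace:
Initial: [r0]bbb
Step 1: δ(r0, b) = (rA, □, L) → [rA]□□bb

The machine reaches the accept state rA and halts.
The machine halted after 1 step (within the 6-step bound).

Answer: Yes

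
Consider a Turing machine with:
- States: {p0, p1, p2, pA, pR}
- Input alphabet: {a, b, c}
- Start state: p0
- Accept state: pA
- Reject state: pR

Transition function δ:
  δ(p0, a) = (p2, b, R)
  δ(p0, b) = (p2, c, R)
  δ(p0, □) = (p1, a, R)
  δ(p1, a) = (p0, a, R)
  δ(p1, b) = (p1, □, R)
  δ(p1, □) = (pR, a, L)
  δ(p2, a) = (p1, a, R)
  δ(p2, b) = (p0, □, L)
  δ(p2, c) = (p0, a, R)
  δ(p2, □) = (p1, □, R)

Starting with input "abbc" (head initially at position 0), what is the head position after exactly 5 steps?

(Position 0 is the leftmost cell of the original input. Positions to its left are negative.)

Execution trace (head position shown):
Step 0: [p0]abbc  (head at position 0)
Step 1: move right → b[p2]bbc  (head at position 1)
Step 2: move left → [p0]b□bc  (head at position 0)
Step 3: move right → c[p2]□bc  (head at position 1)
Step 4: move right → c□[p1]bc  (head at position 2)
Step 5: move right → c□□[p1]c  (head at position 3)

After 5 steps, the head is at position 3.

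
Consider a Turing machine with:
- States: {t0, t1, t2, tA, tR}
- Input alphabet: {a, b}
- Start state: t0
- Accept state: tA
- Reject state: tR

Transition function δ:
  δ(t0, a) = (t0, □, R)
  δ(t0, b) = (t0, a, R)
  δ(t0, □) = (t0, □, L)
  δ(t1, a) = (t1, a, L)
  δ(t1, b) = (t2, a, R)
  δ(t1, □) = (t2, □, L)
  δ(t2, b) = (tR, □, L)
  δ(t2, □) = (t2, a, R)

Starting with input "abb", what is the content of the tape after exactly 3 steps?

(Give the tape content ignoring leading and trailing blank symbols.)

Execution trace:
Initial: [t0]abb
Step 1: δ(t0, a) = (t0, □, R) → □[t0]bb
Step 2: δ(t0, b) = (t0, a, R) → □a[t0]b
Step 3: δ(t0, b) = (t0, a, R) → □aa[t0]□

After 3 steps, the tape (ignoring leading/trailing blanks) is: aa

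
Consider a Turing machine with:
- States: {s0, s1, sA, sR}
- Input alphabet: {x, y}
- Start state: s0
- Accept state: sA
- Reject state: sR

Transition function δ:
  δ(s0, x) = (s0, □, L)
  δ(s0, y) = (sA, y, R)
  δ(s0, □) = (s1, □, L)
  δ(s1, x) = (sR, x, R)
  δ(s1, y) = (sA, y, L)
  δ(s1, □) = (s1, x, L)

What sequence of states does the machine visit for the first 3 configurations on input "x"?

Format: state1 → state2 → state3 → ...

Execution trace:
Initial: [s0]x
Step 1: δ(s0, x) = (s0, □, L) → [s0]□□
Step 2: δ(s0, □) = (s1, □, L) → [s1]□□□

State sequence: s0 → s0 → s1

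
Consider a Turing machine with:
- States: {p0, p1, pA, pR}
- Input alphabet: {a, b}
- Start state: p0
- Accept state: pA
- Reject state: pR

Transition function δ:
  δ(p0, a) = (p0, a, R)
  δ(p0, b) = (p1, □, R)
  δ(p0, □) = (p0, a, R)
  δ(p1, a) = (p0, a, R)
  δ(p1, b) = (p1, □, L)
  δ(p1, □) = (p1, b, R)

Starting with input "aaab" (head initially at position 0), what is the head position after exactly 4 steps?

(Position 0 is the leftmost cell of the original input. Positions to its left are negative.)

Execution trace (head position shown):
Step 0: [p0]aaab  (head at position 0)
Step 1: move right → a[p0]aab  (head at position 1)
Step 2: move right → aa[p0]ab  (head at position 2)
Step 3: move right → aaa[p0]b  (head at position 3)
Step 4: move right → aaa□[p1]□  (head at position 4)

After 4 steps, the head is at position 4.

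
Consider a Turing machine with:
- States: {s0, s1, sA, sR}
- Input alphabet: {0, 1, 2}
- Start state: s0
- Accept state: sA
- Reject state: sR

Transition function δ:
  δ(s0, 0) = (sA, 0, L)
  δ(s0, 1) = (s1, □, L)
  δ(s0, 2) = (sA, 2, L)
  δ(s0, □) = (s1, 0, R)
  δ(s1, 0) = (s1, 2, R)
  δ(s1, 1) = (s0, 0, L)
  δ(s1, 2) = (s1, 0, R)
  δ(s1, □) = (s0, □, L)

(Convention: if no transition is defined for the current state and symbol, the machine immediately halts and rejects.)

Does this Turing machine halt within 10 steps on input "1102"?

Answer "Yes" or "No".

Execution trace:
Initial: [s0]1102
Step 1: δ(s0, 1) = (s1, □, L) → [s1]□□102
Step 2: δ(s1, □) = (s0, □, L) → [s0]□□□102
Step 3: δ(s0, □) = (s1, 0, R) → 0[s1]□□102
Step 4: δ(s1, □) = (s0, □, L) → [s0]0□□102
Step 5: δ(s0, 0) = (sA, 0, L) → [sA]□0□□102

The machine reaches the accept state sA and halts.
The machine halted after 5 steps (within the 10-step bound).

Answer: Yes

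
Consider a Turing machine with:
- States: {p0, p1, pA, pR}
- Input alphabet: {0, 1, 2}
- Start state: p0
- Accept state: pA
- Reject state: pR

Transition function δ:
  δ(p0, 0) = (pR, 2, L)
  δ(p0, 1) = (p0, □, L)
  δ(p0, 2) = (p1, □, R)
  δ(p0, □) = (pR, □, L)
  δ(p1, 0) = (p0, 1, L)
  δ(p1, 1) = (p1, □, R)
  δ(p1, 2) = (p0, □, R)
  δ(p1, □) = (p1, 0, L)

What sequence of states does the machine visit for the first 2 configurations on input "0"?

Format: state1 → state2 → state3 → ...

Execution trace:
Initial: [p0]0
Step 1: δ(p0, 0) = (pR, 2, L) → [pR]□2

The machine reaches the reject state pR and halts.

State sequence: p0 → pR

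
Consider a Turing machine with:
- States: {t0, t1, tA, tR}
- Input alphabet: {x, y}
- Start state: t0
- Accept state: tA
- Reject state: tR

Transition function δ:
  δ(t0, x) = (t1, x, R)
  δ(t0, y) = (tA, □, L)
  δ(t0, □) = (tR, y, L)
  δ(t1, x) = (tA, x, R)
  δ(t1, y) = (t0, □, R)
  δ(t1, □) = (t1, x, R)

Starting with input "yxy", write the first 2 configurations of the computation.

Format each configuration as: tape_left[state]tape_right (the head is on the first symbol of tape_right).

Transitions applied:
Step 1: δ(t0, y) = (tA, □, L)

The first 2 configurations are:
[t0]yxy ⊢ [tA]□□xy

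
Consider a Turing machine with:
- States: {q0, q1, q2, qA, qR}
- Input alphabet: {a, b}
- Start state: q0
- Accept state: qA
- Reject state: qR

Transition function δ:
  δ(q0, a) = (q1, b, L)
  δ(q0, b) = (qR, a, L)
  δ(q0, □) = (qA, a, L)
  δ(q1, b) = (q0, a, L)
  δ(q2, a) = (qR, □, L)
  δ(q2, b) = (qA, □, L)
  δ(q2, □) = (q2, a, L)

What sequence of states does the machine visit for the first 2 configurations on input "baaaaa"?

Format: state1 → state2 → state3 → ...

Execution trace:
Initial: [q0]baaaaa
Step 1: δ(q0, b) = (qR, a, L) → [qR]□aaaaaa

The machine reaches the reject state qR and halts.

State sequence: q0 → qR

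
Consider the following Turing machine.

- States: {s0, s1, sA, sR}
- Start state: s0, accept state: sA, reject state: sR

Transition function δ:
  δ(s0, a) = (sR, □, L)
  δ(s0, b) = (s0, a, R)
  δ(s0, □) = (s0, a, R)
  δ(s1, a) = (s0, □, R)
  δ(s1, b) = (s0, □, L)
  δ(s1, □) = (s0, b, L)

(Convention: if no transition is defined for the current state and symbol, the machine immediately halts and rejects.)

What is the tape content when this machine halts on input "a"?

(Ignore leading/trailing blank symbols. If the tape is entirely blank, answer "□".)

Execution trace:
Initial: [s0]a
Step 1: δ(s0, a) = (sR, □, L) → [sR]□□

The machine reaches the reject state sR and halts.

Final tape (ignoring leading/trailing blanks): □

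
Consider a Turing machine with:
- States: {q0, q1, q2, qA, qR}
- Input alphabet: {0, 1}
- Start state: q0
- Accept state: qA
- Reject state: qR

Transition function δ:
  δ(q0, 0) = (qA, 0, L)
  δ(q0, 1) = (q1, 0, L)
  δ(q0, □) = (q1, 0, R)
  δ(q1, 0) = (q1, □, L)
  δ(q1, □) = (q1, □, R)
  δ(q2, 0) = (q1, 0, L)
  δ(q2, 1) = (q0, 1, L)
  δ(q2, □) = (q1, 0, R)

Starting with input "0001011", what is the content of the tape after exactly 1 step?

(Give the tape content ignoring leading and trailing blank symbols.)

Execution trace:
Initial: [q0]0001011
Step 1: δ(q0, 0) = (qA, 0, L) → [qA]□0001011

The machine reaches the accept state qA and halts.

After 1 step, the tape (ignoring leading/trailing blanks) is: 0001011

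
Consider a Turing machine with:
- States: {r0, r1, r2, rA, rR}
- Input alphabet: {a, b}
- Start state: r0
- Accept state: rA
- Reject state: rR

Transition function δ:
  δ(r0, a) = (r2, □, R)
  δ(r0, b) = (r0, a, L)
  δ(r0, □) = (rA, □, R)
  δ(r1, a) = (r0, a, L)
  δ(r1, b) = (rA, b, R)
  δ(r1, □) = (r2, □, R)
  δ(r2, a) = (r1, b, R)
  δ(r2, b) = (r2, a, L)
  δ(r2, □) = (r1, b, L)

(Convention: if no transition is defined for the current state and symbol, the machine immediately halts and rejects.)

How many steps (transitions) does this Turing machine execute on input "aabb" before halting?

Execution trace:
Initial: [r0]aabb
Step 1: δ(r0, a) = (r2, □, R) → □[r2]abb
Step 2: δ(r2, a) = (r1, b, R) → □b[r1]bb
Step 3: δ(r1, b) = (rA, b, R) → □bb[rA]b

The machine reaches the accept state rA and halts.

The machine executed 3 steps before halting.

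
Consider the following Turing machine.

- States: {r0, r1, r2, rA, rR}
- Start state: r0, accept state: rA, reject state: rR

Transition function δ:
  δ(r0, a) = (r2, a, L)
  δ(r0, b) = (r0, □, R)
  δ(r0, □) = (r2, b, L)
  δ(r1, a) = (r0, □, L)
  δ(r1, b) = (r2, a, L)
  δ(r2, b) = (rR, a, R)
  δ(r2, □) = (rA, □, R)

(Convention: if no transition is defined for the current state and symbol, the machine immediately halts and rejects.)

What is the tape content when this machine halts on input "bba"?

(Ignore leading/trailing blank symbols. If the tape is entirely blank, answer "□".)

Execution trace:
Initial: [r0]bba
Step 1: δ(r0, b) = (r0, □, R) → □[r0]ba
Step 2: δ(r0, b) = (r0, □, R) → □□[r0]a
Step 3: δ(r0, a) = (r2, a, L) → □[r2]□a
Step 4: δ(r2, □) = (rA, □, R) → □□[rA]a

The machine reaches the accept state rA and halts.

Final tape (ignoring leading/trailing blanks): a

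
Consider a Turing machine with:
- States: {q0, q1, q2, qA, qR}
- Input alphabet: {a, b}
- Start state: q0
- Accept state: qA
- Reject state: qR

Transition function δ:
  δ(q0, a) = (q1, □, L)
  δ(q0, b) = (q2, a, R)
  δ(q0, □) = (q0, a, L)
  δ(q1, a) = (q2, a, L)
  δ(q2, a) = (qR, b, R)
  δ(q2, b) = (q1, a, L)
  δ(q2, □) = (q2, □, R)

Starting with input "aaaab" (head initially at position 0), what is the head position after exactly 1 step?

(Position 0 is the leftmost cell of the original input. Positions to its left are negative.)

Execution trace (head position shown):
Step 0: [q0]aaaab  (head at position 0)
Step 1: move left → [q1]□□aaab  (head at position -1)

After 1 step, the head is at position -1.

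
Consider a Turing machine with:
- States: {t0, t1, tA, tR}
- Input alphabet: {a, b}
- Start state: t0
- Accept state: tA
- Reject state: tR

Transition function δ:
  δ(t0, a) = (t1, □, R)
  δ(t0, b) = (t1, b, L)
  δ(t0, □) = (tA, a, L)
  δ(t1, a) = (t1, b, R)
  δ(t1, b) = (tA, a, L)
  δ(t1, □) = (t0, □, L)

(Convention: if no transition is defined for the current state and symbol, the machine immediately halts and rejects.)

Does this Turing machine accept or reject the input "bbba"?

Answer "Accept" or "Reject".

Execution trace:
Initial: [t0]bbba
Step 1: δ(t0, b) = (t1, b, L) → [t1]□bbba
Step 2: δ(t1, □) = (t0, □, L) → [t0]□□bbba
Step 3: δ(t0, □) = (tA, a, L) → [tA]□a□bbba

The machine reaches the accept state tA and halts.

Answer: Accept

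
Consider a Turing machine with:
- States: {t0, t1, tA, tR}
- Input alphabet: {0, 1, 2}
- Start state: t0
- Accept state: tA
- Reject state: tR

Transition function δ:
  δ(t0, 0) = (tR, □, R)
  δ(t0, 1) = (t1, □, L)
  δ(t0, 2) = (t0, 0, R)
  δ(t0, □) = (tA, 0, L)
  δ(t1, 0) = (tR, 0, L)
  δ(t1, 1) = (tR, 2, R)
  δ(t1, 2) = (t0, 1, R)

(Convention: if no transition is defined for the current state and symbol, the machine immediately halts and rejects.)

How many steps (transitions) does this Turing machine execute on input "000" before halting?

Execution trace:
Initial: [t0]000
Step 1: δ(t0, 0) = (tR, □, R) → □[tR]00

The machine reaches the reject state tR and halts.

The machine executed 1 step before halting.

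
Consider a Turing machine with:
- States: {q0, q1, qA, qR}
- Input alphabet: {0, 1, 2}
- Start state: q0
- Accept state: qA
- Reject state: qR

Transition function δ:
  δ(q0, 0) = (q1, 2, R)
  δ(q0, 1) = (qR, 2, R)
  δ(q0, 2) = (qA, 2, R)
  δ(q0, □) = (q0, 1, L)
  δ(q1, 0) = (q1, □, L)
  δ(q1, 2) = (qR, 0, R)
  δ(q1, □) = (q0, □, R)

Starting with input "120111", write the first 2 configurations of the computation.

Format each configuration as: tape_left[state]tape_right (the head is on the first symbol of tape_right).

Transitions applied:
Step 1: δ(q0, 1) = (qR, 2, R)

The first 2 configurations are:
[q0]120111 ⊢ 2[qR]20111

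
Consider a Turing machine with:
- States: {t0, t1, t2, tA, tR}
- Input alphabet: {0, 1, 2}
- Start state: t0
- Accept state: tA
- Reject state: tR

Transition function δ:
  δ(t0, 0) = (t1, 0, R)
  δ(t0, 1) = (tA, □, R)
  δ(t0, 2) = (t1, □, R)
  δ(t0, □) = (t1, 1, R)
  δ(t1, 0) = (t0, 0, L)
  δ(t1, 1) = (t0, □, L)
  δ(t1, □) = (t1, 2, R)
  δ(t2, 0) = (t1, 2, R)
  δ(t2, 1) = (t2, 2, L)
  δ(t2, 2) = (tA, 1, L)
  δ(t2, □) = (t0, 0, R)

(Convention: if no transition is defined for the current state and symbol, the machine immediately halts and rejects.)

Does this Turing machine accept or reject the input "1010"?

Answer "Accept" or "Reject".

Execution trace:
Initial: [t0]1010
Step 1: δ(t0, 1) = (tA, □, R) → □[tA]010

The machine reaches the accept state tA and halts.

Answer: Accept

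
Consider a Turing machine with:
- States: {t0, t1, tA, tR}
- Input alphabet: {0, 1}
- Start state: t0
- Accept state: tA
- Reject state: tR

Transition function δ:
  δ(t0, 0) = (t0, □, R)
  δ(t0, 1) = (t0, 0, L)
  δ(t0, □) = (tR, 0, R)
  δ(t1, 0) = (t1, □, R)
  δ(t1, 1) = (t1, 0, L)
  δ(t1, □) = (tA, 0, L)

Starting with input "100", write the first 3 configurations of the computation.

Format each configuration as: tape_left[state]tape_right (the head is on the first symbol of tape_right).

Transitions applied:
Step 1: δ(t0, 1) = (t0, 0, L)
Step 2: δ(t0, □) = (tR, 0, R)

The first 3 configurations are:
[t0]100 ⊢ [t0]□000 ⊢ 0[tR]000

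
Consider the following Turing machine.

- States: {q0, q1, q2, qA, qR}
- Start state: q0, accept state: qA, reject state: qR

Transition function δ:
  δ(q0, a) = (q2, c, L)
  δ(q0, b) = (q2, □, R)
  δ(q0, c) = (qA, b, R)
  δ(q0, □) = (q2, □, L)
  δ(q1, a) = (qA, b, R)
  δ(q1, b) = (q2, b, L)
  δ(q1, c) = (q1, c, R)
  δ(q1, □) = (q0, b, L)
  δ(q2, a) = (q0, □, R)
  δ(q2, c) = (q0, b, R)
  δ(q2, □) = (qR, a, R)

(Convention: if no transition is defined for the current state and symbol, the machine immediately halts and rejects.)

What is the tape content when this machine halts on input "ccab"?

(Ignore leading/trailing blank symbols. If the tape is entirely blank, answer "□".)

Execution trace:
Initial: [q0]ccab
Step 1: δ(q0, c) = (qA, b, R) → b[qA]cab

The machine reaches the accept state qA and halts.

Final tape (ignoring leading/trailing blanks): bcab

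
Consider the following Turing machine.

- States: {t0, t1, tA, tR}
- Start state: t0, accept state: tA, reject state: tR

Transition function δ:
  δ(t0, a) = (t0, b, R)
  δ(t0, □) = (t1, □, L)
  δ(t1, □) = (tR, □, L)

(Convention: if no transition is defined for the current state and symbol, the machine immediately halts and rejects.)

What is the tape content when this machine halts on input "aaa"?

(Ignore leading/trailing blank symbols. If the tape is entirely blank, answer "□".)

Execution trace:
Initial: [t0]aaa
Step 1: δ(t0, a) = (t0, b, R) → b[t0]aa
Step 2: δ(t0, a) = (t0, b, R) → bb[t0]a
Step 3: δ(t0, a) = (t0, b, R) → bbb[t0]□
Step 4: δ(t0, □) = (t1, □, L) → bb[t1]b□

No transition is defined for δ(t1, b). By convention the machine halts and rejects.

Final tape (ignoring leading/trailing blanks): bbb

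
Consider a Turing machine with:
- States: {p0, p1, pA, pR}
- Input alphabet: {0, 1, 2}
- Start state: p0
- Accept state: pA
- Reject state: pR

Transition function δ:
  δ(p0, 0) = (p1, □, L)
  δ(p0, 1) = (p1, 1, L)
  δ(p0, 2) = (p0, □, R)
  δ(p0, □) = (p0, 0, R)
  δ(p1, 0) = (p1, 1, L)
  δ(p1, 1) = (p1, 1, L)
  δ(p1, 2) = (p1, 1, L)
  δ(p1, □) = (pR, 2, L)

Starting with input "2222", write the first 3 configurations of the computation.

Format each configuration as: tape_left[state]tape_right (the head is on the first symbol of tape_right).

Transitions applied:
Step 1: δ(p0, 2) = (p0, □, R)
Step 2: δ(p0, 2) = (p0, □, R)

The first 3 configurations are:
[p0]2222 ⊢ □[p0]222 ⊢ □□[p0]22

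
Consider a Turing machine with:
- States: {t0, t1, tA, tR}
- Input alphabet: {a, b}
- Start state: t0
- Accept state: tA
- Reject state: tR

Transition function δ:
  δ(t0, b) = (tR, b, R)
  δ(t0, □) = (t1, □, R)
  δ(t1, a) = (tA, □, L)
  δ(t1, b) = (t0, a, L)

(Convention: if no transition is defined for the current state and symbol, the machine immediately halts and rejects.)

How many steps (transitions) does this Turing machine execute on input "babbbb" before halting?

Execution trace:
Initial: [t0]babbbb
Step 1: δ(t0, b) = (tR, b, R) → b[tR]abbbb

The machine reaches the reject state tR and halts.

The machine executed 1 step before halting.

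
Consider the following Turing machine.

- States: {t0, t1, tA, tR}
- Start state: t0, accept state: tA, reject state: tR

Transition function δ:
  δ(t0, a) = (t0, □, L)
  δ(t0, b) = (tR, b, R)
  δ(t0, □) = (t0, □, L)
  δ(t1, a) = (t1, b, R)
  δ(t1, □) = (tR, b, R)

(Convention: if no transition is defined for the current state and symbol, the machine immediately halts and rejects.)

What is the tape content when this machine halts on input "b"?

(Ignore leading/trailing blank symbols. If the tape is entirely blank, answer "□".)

Execution trace:
Initial: [t0]b
Step 1: δ(t0, b) = (tR, b, R) → b[tR]□

The machine reaches the reject state tR and halts.

Final tape (ignoring leading/trailing blanks): b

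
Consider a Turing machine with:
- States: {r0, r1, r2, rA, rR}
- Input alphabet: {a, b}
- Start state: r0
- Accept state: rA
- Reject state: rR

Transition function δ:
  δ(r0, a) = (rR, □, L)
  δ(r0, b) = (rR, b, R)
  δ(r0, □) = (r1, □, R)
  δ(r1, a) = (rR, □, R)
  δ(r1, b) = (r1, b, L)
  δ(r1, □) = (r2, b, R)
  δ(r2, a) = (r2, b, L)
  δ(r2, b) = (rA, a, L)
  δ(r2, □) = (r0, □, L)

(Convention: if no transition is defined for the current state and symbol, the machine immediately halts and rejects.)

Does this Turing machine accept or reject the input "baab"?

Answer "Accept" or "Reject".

Execution trace:
Initial: [r0]baab
Step 1: δ(r0, b) = (rR, b, R) → b[rR]aab

The machine reaches the reject state rR and halts.

Answer: Reject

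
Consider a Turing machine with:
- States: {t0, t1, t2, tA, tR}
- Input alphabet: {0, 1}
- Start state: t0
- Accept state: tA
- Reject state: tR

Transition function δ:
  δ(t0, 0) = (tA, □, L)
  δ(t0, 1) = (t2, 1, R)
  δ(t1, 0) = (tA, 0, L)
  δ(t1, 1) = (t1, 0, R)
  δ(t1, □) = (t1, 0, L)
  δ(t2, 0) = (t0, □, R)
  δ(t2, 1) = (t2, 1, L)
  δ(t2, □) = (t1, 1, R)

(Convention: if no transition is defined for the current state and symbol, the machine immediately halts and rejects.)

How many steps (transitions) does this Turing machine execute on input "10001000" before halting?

Execution trace:
Initial: [t0]10001000
Step 1: δ(t0, 1) = (t2, 1, R) → 1[t2]0001000
Step 2: δ(t2, 0) = (t0, □, R) → 1□[t0]001000
Step 3: δ(t0, 0) = (tA, □, L) → 1[tA]□□01000

The machine reaches the accept state tA and halts.

The machine executed 3 steps before halting.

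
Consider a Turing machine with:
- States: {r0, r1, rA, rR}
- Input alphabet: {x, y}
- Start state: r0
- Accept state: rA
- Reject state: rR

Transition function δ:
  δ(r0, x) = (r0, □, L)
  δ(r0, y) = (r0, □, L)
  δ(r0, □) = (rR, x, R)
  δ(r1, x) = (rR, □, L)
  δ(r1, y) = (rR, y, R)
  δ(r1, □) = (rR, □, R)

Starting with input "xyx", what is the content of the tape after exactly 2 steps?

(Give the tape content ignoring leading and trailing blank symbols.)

Execution trace:
Initial: [r0]xyx
Step 1: δ(r0, x) = (r0, □, L) → [r0]□□yx
Step 2: δ(r0, □) = (rR, x, R) → x[rR]□yx

The machine reaches the reject state rR and halts.

After 2 steps, the tape (ignoring leading/trailing blanks) is: x□yx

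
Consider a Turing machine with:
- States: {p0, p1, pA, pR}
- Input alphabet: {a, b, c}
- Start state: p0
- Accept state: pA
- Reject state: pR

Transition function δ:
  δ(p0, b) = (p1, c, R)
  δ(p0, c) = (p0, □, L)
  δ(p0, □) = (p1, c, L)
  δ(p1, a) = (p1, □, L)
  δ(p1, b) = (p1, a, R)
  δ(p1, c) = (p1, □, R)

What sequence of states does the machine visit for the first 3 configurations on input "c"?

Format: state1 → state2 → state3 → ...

Execution trace:
Initial: [p0]c
Step 1: δ(p0, c) = (p0, □, L) → [p0]□□
Step 2: δ(p0, □) = (p1, c, L) → [p1]□c□

No transition is defined for δ(p1, □). By convention the machine halts and rejects.

State sequence: p0 → p0 → p1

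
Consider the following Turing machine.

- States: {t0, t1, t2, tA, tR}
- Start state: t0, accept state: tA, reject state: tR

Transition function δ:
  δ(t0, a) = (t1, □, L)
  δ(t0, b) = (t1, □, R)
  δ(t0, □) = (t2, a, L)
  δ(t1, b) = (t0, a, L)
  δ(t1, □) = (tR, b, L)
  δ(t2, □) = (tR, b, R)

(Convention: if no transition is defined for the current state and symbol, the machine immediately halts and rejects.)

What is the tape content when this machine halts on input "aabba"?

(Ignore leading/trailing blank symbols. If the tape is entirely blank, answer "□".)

Execution trace:
Initial: [t0]aabba
Step 1: δ(t0, a) = (t1, □, L) → [t1]□□abba
Step 2: δ(t1, □) = (tR, b, L) → [tR]□b□abba

The machine reaches the reject state tR and halts.

Final tape (ignoring leading/trailing blanks): b□abba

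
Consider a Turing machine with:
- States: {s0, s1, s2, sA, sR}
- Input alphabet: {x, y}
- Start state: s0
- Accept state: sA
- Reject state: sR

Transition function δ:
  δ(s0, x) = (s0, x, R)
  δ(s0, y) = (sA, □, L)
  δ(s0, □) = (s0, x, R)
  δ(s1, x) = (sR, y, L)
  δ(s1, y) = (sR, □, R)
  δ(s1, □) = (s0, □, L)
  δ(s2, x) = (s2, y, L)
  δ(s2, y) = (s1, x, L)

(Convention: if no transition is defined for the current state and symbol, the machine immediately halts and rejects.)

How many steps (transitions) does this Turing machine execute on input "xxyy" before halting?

Execution trace:
Initial: [s0]xxyy
Step 1: δ(s0, x) = (s0, x, R) → x[s0]xyy
Step 2: δ(s0, x) = (s0, x, R) → xx[s0]yy
Step 3: δ(s0, y) = (sA, □, L) → x[sA]x□y

The machine reaches the accept state sA and halts.

The machine executed 3 steps before halting.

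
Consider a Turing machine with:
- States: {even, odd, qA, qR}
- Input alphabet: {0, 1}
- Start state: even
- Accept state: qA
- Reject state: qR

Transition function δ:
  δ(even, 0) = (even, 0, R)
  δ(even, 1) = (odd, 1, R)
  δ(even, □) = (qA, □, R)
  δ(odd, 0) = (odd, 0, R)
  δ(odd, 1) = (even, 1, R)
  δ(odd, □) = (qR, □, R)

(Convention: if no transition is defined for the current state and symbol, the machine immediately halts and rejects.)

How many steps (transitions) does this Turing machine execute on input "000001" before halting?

Execution trace:
Initial: [even]000001
Step 1: δ(even, 0) = (even, 0, R) → 0[even]00001
Step 2: δ(even, 0) = (even, 0, R) → 00[even]0001
Step 3: δ(even, 0) = (even, 0, R) → 000[even]001
Step 4: δ(even, 0) = (even, 0, R) → 0000[even]01
Step 5: δ(even, 0) = (even, 0, R) → 00000[even]1
Step 6: δ(even, 1) = (odd, 1, R) → 000001[odd]□
Step 7: δ(odd, □) = (qR, □, R) → 000001□[qR]□

The machine reaches the reject state qR and halts.

The machine executed 7 steps before halting.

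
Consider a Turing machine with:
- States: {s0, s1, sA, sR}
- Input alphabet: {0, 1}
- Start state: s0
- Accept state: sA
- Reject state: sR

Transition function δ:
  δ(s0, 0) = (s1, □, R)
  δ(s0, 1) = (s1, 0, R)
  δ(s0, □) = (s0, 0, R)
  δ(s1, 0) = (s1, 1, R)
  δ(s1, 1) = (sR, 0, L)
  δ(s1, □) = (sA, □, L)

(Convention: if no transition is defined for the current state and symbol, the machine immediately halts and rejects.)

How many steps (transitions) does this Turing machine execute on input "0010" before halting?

Execution trace:
Initial: [s0]0010
Step 1: δ(s0, 0) = (s1, □, R) → □[s1]010
Step 2: δ(s1, 0) = (s1, 1, R) → □1[s1]10
Step 3: δ(s1, 1) = (sR, 0, L) → □[sR]100

The machine reaches the reject state sR and halts.

The machine executed 3 steps before halting.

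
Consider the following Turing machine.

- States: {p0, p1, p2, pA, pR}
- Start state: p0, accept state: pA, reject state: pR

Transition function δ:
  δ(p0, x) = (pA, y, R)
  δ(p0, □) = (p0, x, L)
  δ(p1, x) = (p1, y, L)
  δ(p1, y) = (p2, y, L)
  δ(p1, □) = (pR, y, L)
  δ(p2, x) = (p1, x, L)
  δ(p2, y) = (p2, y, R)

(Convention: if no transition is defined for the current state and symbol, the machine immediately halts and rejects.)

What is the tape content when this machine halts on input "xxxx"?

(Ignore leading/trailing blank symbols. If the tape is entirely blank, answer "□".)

Execution trace:
Initial: [p0]xxxx
Step 1: δ(p0, x) = (pA, y, R) → y[pA]xxx

The machine reaches the accept state pA and halts.

Final tape (ignoring leading/trailing blanks): yxxx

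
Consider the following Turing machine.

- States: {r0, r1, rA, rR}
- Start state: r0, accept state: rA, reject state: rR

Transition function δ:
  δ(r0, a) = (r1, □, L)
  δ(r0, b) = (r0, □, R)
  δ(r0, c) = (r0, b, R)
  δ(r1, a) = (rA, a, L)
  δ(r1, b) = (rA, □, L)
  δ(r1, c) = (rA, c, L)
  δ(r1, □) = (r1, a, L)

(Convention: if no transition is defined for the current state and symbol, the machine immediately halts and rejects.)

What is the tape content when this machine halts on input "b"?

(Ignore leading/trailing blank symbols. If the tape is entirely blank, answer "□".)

Execution trace:
Initial: [r0]b
Step 1: δ(r0, b) = (r0, □, R) → □[r0]□

No transition is defined for δ(r0, □). By convention the machine halts and rejects.

Final tape (ignoring leading/trailing blanks): □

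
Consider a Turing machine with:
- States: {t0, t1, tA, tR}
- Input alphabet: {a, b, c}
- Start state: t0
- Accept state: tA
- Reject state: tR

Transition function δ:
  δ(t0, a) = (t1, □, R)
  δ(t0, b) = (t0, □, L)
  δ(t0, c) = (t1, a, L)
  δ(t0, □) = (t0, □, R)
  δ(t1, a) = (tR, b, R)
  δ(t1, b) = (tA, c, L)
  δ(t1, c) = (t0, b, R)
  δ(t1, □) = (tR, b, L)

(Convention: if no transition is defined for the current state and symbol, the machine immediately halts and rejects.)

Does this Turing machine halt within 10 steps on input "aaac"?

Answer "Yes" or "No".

Execution trace:
Initial: [t0]aaac
Step 1: δ(t0, a) = (t1, □, R) → □[t1]aac
Step 2: δ(t1, a) = (tR, b, R) → □b[tR]ac

The machine reaches the reject state tR and halts.
The machine halted after 2 steps (within the 10-step bound).

Answer: Yes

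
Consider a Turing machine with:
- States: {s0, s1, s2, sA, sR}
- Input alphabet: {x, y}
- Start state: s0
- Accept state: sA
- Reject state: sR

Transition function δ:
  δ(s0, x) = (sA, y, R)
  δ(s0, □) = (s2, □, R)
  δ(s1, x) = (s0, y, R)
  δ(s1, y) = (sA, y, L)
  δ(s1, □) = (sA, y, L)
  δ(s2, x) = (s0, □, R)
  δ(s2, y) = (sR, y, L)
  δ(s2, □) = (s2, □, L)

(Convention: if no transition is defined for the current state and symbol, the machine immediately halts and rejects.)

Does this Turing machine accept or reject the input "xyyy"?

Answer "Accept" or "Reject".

Execution trace:
Initial: [s0]xyyy
Step 1: δ(s0, x) = (sA, y, R) → y[sA]yyy

The machine reaches the accept state sA and halts.

Answer: Accept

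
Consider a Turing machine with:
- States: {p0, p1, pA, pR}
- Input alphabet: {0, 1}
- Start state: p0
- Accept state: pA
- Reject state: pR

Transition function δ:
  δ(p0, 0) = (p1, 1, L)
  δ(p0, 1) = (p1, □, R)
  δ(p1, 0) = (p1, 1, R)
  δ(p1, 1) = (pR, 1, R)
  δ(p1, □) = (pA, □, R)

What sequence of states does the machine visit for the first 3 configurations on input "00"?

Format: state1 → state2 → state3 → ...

Execution trace:
Initial: [p0]00
Step 1: δ(p0, 0) = (p1, 1, L) → [p1]□10
Step 2: δ(p1, □) = (pA, □, R) → □[pA]10

The machine reaches the accept state pA and halts.

State sequence: p0 → p1 → pA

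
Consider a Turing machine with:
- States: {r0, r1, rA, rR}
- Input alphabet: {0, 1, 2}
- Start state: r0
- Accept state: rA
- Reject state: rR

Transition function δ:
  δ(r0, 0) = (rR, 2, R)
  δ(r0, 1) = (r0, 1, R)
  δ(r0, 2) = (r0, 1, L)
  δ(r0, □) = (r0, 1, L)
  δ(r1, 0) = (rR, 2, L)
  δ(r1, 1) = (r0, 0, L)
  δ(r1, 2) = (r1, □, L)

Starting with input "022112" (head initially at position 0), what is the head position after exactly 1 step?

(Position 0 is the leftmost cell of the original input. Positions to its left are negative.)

Execution trace (head position shown):
Step 0: [r0]022112  (head at position 0)
Step 1: move right → 2[rR]22112  (head at position 1)

After 1 step, the head is at position 1.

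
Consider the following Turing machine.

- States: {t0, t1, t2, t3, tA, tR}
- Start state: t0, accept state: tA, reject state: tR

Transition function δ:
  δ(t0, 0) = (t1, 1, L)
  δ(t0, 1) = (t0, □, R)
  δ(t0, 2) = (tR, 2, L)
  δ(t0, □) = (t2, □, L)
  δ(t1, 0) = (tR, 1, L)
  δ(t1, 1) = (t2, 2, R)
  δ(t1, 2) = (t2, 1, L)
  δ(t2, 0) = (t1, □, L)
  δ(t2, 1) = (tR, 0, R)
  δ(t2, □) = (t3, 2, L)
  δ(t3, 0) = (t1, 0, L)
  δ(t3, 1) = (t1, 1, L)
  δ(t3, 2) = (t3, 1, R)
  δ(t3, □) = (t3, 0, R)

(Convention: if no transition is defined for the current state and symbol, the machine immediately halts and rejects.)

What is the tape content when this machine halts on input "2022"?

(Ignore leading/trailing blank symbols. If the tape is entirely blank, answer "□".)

Execution trace:
Initial: [t0]2022
Step 1: δ(t0, 2) = (tR, 2, L) → [tR]□2022

The machine reaches the reject state tR and halts.

Final tape (ignoring leading/trailing blanks): 2022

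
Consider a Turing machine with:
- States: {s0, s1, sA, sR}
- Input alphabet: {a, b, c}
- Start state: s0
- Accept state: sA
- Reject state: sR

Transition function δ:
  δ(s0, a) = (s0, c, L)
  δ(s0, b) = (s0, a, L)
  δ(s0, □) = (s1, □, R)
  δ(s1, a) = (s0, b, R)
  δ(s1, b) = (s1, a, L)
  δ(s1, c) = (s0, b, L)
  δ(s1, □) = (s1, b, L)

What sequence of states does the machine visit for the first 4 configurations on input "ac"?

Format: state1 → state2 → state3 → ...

Execution trace:
Initial: [s0]ac
Step 1: δ(s0, a) = (s0, c, L) → [s0]□cc
Step 2: δ(s0, □) = (s1, □, R) → □[s1]cc
Step 3: δ(s1, c) = (s0, b, L) → [s0]□bc

State sequence: s0 → s0 → s1 → s0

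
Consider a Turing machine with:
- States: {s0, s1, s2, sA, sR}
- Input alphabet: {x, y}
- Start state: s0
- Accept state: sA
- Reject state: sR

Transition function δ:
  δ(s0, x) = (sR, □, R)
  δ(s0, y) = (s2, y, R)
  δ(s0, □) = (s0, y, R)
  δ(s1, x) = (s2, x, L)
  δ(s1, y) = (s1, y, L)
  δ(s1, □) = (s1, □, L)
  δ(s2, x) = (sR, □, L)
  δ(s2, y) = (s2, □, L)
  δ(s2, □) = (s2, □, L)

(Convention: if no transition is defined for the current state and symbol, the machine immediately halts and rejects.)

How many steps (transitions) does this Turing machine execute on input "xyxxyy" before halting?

Execution trace:
Initial: [s0]xyxxyy
Step 1: δ(s0, x) = (sR, □, R) → □[sR]yxxyy

The machine reaches the reject state sR and halts.

The machine executed 1 step before halting.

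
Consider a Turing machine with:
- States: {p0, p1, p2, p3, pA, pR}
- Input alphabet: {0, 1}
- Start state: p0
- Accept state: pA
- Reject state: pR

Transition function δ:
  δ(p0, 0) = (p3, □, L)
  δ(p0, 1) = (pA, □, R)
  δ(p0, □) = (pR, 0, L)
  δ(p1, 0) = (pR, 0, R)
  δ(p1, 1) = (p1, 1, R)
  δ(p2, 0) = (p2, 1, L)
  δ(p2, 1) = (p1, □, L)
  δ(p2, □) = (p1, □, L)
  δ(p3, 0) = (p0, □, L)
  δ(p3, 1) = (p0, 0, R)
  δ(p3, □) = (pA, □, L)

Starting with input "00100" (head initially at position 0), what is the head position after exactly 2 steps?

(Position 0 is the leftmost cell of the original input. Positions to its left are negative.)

Execution trace (head position shown):
Step 0: [p0]00100  (head at position 0)
Step 1: move left → [p3]□□0100  (head at position -1)
Step 2: move left → [pA]□□□0100  (head at position -2)

After 2 steps, the head is at position -2.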